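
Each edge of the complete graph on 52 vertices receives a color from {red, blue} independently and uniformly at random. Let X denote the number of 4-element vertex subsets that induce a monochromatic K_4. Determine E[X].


Let X = Σ_S X_S over the C(52, 4) = 270725 subsets S of size 4, where X_S = 1 if the K_4 on S is monochromatic.
For a fixed S, the K_4 on S has C(4, 2) = 6 edges. P[all 6 edges red] = (1/2)^6, and likewise for blue, so P[monochromatic] = 2·(1/2)^6 = 2^{1 − 6} = 1/32.
Summing: E[X] = C(52, 4) · 2^{1 − 6} = 270725 · 1/32 = 270725/32.
Numerically: E[X] ≈ 8460.15625.

E[X] = C(52,4)·2^(1−C(4,2)) = 270725/32 ≈ 8460.15625.


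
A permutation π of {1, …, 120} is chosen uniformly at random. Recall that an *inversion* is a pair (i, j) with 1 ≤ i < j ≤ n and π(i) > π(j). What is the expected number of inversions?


Write X = Σ X_I over the C(120, 2) = 7140 pairs i < j, with X_I the indicator of one inversion.
There are 7140 indicators.
For each fixed pair i < j, the values π(i) and π(j) are two distinct elements of {1, …, 120} in uniformly random order; by symmetry P[π(i) > π(j)] = 1/2.
By linearity: E[X] = 7140 · (1/2) = C(120, 2) · (1/2) = 7140/2 = 3570 ≈ 3570.000000.

E[X] = 3570 = 3570.000000.


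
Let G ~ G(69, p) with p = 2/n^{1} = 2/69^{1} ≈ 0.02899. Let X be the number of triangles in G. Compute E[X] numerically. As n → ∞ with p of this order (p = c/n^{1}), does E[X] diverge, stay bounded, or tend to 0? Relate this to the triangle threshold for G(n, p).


Number of potential triangles: C(69, 3) = 52394.
Each occurs with probability p³ ≈ (0.02899)³ ≈ 2.435245e-05.
By linearity: E[X] = C(69, 3)·p³ ≈ 52394 · 2.435245e-05 ≈ 1.2759.
Here α = 1, so p = 2/n is exactly at the triangle threshold p ~ 1/n. Asymptotically E[X] → c³/6 = 2³/6 = 4/3 ≈ 1.3333, a bounded constant. In this regime the triangle count is asymptotically Poisson(c³/6).

E[X] ≈ 1.2759; in regime p = Θ(1/n^{1}) E[X] stays bounded (at the triangle threshold p ~ 1/n).


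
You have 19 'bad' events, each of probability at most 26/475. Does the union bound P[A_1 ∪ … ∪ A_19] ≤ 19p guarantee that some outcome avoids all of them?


Union bound: P[∪_{i=1}^{19} A_i] ≤ Σ_i P[A_i] ≤ 19·p = 19·(26/475) = 26/25.
Numerically: 26/25 ≈ 1.040000.
Is 26/25 < 1? NO.
Since the bound 26/25 is ≥ 1, the union bound is uninformative here; it does NOT by itself certify existence.

19·p = 26/25 ≈ 1.040000; existence NOT certified by the union bound.


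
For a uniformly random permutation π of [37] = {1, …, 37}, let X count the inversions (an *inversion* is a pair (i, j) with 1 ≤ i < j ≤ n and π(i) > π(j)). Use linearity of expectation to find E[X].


Write X = Σ X_I over the C(37, 2) = 666 pairs i < j, with X_I the indicator of one inversion.
There are 666 indicators.
For each fixed pair i < j, the values π(i) and π(j) are two distinct elements of {1, …, 37} in uniformly random order; by symmetry P[π(i) > π(j)] = 1/2.
By linearity: E[X] = 666 · (1/2) = C(37, 2) · (1/2) = 666/2 = 333 ≈ 333.000.

E[X] = 333 = 333.000.


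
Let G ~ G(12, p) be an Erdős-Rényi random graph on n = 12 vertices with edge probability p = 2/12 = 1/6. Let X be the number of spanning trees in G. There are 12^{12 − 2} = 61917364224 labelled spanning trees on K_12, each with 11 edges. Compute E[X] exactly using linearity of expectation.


K_12 has 12^{12 − 2} = 61917364224 labelled spanning trees.
For each such spanning tree H, let X_H = 1 if all 11 edges of H are present in G. Then P[X_H = 1] = p^{11} = (1/6)^{11} = 1/362797056.
By linearity: E[X] = Σ_H E[X_H] = 61917364224 · p^{11} = 61917364224 · 1/362797056 = 512/3.
Numerically: E[X] ≈ 170.67.

E[X] = 61917364224 · (1/6)^{11} = 512/3 ≈ 170.67.


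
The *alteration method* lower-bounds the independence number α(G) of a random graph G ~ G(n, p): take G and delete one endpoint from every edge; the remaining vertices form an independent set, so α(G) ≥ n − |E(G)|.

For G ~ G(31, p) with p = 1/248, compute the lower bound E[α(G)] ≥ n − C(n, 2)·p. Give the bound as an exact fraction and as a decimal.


E[|E(G)|] = C(31, 2)·p = 465 · (1/248) = 15/8.
E[α(G)] ≥ n − E[|E(G)|] = 31 − 15/8 = 233/8.
Numerically: ≈ 29.1250.
(This is only a lower bound; the true E[α(G)] may be larger.)

E[α(G)] ≥ 233/8 ≈ 29.1250.


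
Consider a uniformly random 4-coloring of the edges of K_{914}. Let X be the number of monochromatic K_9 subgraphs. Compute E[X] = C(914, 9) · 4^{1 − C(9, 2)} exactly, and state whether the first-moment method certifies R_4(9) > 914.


E[X] = C(914, 9) · 4^{1 − 36} = 1179217089587653905932 · 4^{−35} = 1179217089587653905932/1180591620717411303424.
As a reduced fraction: E[X] = 294804272396913476483/295147905179352825856 ≈ 0.998836.
Is E[X] < 1? YES.
Since E[X] < 1, there exists a 4-coloring of K_{914} with no monochromatic K_9; hence R_4(9) > 914.

E[X] = 294804272396913476483/295147905179352825856 ≈ 0.998836; E[X] < 1, so R_4(9) > 914.


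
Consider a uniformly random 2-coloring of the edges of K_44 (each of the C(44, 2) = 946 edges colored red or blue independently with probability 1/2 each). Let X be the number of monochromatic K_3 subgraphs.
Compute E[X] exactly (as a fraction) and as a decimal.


Let X = Σ_S X_S over the C(44, 3) = 13244 subsets S of size 3, where X_S = 1 if the K_3 on S is monochromatic.
For a fixed S, the K_3 on S has C(3, 2) = 3 edges. P[all 3 edges red] = (1/2)^3, and likewise for blue, so P[monochromatic] = 2·(1/2)^3 = 2^{1 − 3} = 1/4.
By linearity: E[X] = C(44, 3) · 2^{1 − 3} = 13244 · 1/4 = 3311.
Numerically: E[X] ≈ 3311.000.

E[X] = C(44,3)·2^(1−C(3,2)) = 3311 ≈ 3311.000.


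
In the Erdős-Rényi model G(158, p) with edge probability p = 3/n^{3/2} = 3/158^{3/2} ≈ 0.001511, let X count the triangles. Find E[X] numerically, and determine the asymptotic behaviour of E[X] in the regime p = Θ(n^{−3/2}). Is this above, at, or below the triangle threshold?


Number of potential triangles: C(158, 3) = 644956.
Each occurs with probability p³ ≈ (0.001511)³ ≈ 3.446727e-09.
By linearity: E[X] = C(158, 3)·p³ ≈ 644956 · 3.446727e-09 ≈ 0.0022.
Since α = 3/2 > 1, p = c/n^{3/2} = o(1/n) is below the triangle threshold p ~ 1/n. Asymptotically E[X] ~ (c³/6)·n^{3(1−α)} = (3³/6)·n^{-1.5} → 0, so by Markov's inequality G has no triangles w.h.p.

E[X] ≈ 0.0022; in regime p = Θ(1/n^{3/2}) E[X] tends to 0 (below the triangle threshold p ~ 1/n).


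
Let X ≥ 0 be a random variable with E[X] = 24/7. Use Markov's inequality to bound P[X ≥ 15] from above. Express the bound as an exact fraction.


μ = E[X] = 24/7, a = 15.
Markov: P[X ≥ 15] ≤ μ/a = (24/7)/15 = 8/35.
Numerically: ≈ 0.2286.
(Since a = 15 > μ = 3.4286, the bound 8/35 is < 1 and informative.)

P[X ≥ 15] ≤ 8/35 ≈ 0.2286.


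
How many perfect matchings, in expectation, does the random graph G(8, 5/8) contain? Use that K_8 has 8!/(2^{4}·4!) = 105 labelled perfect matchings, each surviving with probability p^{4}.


K_8 has 8!/(2^{4}·4!) = 105 labelled perfect matchings.
For each such perfect matching H, let X_H = 1 if all 4 edges of H are present in G. Then P[X_H = 1] = p^{4} = (5/8)^{4} = 625/4096.
By linearity of expectation: E[X] = Σ_H E[X_H] = 105 · p^{4} = 105 · 625/4096 = 65625/4096.
Numerically: E[X] ≈ 16.022.

E[X] = 105 · (5/8)^{4} = 65625/4096 ≈ 16.022.


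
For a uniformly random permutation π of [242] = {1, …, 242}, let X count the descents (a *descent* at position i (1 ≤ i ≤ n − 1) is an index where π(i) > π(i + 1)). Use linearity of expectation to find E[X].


Write X = Σ X_I over i = 1, …, 241, with X_I the indicator of one descent.
There are 241 indicators.
For each fixed i, the pair (π(i), π(i+1)) is a uniformly random ordered pair of distinct values from {1, …, 242}; by symmetry P[π(i) > π(i+1)] = 1/2.
By linearity: E[X] = 241 · (1/2) = (242 − 1) · (1/2) = 241/2 ≈ 120.5000.

E[X] = 241/2 = 120.5000.


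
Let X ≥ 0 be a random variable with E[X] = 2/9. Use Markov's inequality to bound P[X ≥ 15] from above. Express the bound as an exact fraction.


μ = E[X] = 2/9, a = 15.
Markov: P[X ≥ 15] ≤ μ/a = (2/9)/15 = 2/135.
Numerically: ≈ 0.015.
(Since a = 15 > μ = 0.222, the bound 2/135 is < 1 and informative.)

P[X ≥ 15] ≤ 2/135 ≈ 0.015.


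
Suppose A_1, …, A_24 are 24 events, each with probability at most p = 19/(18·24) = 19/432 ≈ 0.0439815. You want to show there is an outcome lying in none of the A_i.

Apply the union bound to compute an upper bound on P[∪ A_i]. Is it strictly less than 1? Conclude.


Union bound: P[∪_{i=1}^{24} A_i] ≤ Σ_i P[A_i] ≤ 24·p = 24·(19/432) = 19/18.
Numerically: 19/18 ≈ 1.0555556.
Is 19/18 < 1? NO.
Since the bound 19/18 is ≥ 1, the union bound is uninformative here; it does NOT by itself certify existence.

24·p = 19/18 ≈ 1.0555556; existence NOT certified by the union bound.


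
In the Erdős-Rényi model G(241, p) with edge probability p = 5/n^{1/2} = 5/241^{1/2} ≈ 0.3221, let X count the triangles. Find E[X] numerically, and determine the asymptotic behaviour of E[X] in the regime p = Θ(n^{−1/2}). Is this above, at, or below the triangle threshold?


Number of potential triangles: C(241, 3) = 2303960.
Each occurs with probability p³ ≈ (0.3221)³ ≈ 3.341061e-02.
By linearity: E[X] = C(241, 3)·p³ ≈ 2303960 · 3.341061e-02 ≈ 76976.7169.
Since α = 1/2 < 1, p = c/n^{1/2} ≫ 1/n is above the triangle threshold p ~ 1/n. Asymptotically E[X] ~ (c³/6)·n^{3(1−α)} = (5³/6)·n^{1.5} → ∞; triangles are abundant w.h.p.

E[X] ≈ 76976.7169; in regime p = Θ(1/n^{1/2}) E[X] diverges (above the triangle threshold p ~ 1/n).


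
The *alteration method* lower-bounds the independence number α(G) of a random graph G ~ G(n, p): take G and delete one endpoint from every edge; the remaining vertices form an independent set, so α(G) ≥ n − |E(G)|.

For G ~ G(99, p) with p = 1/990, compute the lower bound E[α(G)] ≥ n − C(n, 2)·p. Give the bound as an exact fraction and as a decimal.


E[|E(G)|] = C(99, 2)·p = 4851 · (1/990) = 49/10.
E[α(G)] ≥ n − E[|E(G)|] = 99 − 49/10 = 941/10.
Numerically: ≈ 94.1000.
(This is only a lower bound; the true E[α(G)] may be larger.)

E[α(G)] ≥ 941/10 ≈ 94.1000.


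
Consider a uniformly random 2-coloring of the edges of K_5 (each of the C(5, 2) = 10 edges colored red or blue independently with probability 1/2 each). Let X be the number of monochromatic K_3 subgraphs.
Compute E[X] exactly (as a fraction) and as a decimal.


Let X = Σ_S X_S over the C(5, 3) = 10 subsets S of size 3, where X_S = 1 if the K_3 on S is monochromatic.
For a fixed S, the K_3 on S has C(3, 2) = 3 edges. P[all 3 edges red] = (1/2)^3, and likewise for blue, so P[monochromatic] = 2·(1/2)^3 = 2^{1 − 3} = 1/4.
Summing: E[X] = C(5, 3) · 2^{1 − 3} = 10 · 1/4 = 5/2.
Numerically: E[X] ≈ 2.500.

E[X] = C(5,3)·2^(1−C(3,2)) = 5/2 ≈ 2.500.


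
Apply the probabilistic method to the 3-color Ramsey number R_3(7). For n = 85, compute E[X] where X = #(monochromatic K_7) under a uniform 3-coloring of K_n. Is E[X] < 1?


E[X] = C(85, 7) · 3^{1 − 21} = 4935847320 · 3^{−20} = 4935847320/3486784401.
As a reduced fraction: E[X] = 182809160/129140163 ≈ 1.4156.
Is E[X] < 1? NO.
Since E[X] ≥ 1, the first-moment bound is inconclusive at n = 85; it does NOT by itself certify R_3(7) > 85.

E[X] = 182809160/129140163 ≈ 1.4156; E[X] ≥ 1; first-moment method inconclusive here.


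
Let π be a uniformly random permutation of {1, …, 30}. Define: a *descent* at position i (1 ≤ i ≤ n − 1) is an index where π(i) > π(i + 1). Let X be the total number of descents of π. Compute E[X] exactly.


Write X = Σ X_I over i = 1, …, 29, with X_I the indicator of one descent.
There are 29 indicators.
For each fixed i, the pair (π(i), π(i+1)) is a uniformly random ordered pair of distinct values from {1, …, 30}; by symmetry P[π(i) > π(i+1)] = 1/2.
By linearity: E[X] = 29 · (1/2) = (30 − 1) · (1/2) = 29/2 ≈ 14.500.

E[X] = 29/2 = 14.500.


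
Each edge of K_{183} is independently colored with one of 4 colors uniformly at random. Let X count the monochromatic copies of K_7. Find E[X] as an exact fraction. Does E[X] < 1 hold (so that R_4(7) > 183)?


E[X] = C(183, 7) · 4^{1 − 21} = 1214197462413 · 4^{−20} = 1214197462413/1099511627776.
As a reduced fraction: E[X] = 1214197462413/1099511627776 ≈ 1.10431.
Is E[X] < 1? NO.
Since E[X] ≥ 1, the first-moment bound is inconclusive at n = 183; it does NOT by itself certify R_4(7) > 183.

E[X] = 1214197462413/1099511627776 ≈ 1.10431; E[X] ≥ 1; first-moment method inconclusive here.


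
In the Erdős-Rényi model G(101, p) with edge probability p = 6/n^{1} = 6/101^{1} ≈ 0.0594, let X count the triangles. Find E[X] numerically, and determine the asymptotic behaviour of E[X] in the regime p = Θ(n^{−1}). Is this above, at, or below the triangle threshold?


Number of potential triangles: C(101, 3) = 166650.
Each occurs with probability p³ ≈ (0.0594)³ ≈ 2.09647e-04.
By linearity: E[X] = C(101, 3)·p³ ≈ 166650 · 2.09647e-04 ≈ 34.938.
Here α = 1, so p = 6/n is exactly at the triangle threshold p ~ 1/n. Asymptotically E[X] → c³/6 = 6³/6 = 36 ≈ 36.000, a bounded constant. In this regime the triangle count is asymptotically Poisson(c³/6).

E[X] ≈ 34.938; in regime p = Θ(1/n^{1}) E[X] stays bounded (at the triangle threshold p ~ 1/n).


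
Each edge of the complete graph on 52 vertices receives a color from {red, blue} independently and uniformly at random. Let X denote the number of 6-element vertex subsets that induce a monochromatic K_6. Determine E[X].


Let X = Σ_S X_S over the C(52, 6) = 20358520 subsets S of size 6, where X_S = 1 if the K_6 on S is monochromatic.
For a fixed S, the K_6 on S has C(6, 2) = 15 edges. P[all 15 edges red] = (1/2)^15, and likewise for blue, so P[monochromatic] = 2·(1/2)^15 = 2^{1 − 15} = 1/16384.
By linearity of expectation: E[X] = C(52, 6) · 2^{1 − 15} = 20358520 · 1/16384 = 2544815/2048.
Numerically: E[X] ≈ 1242.585449.

E[X] = C(52,6)·2^(1−C(6,2)) = 2544815/2048 ≈ 1242.585449.


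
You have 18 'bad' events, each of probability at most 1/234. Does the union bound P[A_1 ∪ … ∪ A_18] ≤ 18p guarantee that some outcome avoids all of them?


Union bound: P[∪_{i=1}^{18} A_i] ≤ Σ_i P[A_i] ≤ 18·p = 18·(1/234) = 1/13.
Numerically: 1/13 ≈ 0.0769231.
Is 1/13 < 1? YES.
Since P[∪ A_i] ≤ 1/13 < 1, the complement has P[∩ A_i^c] ≥ 1 − 1/13 = 12/13 > 0, so some outcome avoids every A_i.

18·p = 1/13 ≈ 0.0769231; existence CERTIFIED by the union bound.


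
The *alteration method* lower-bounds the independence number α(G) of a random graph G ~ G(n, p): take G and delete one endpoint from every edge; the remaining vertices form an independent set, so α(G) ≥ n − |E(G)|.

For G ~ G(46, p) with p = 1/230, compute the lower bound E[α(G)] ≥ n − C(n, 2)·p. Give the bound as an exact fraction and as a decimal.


E[|E(G)|] = C(46, 2)·p = 1035 · (1/230) = 9/2.
E[α(G)] ≥ n − E[|E(G)|] = 46 − 9/2 = 83/2.
Numerically: ≈ 41.5000.
(This is only a lower bound; the true E[α(G)] may be larger.)

E[α(G)] ≥ 83/2 ≈ 41.5000.


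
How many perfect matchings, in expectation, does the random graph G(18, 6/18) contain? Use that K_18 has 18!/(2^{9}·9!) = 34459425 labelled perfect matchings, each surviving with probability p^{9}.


K_18 has 18!/(2^{9}·9!) = 34459425 labelled perfect matchings.
For each such perfect matching H, let X_H = 1 if all 9 edges of H are present in G. Then P[X_H = 1] = p^{9} = (1/3)^{9} = 1/19683.
By linearity: E[X] = Σ_H E[X_H] = 34459425 · p^{9} = 34459425 · 1/19683 = 425425/243.
Numerically: E[X] ≈ 1.75e+03.

E[X] = 34459425 · (1/3)^{9} = 425425/243 ≈ 1.75e+03.


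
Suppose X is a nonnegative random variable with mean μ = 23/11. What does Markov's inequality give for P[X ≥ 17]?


μ = E[X] = 23/11, a = 17.
Markov: P[X ≥ 17] ≤ μ/a = (23/11)/17 = 23/187.
Numerically: ≈ 0.12299.
(Since a = 17 > μ = 2.09091, the bound 23/187 is < 1 and informative.)

P[X ≥ 17] ≤ 23/187 ≈ 0.12299.


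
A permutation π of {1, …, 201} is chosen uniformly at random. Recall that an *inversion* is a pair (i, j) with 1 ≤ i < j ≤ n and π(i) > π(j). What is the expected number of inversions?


Write X = Σ X_I over the C(201, 2) = 20100 pairs i < j, with X_I the indicator of one inversion.
There are 20100 indicators.
For each fixed pair i < j, the values π(i) and π(j) are two distinct elements of {1, …, 201} in uniformly random order; by symmetry P[π(i) > π(j)] = 1/2.
By linearity: E[X] = 20100 · (1/2) = C(201, 2) · (1/2) = 20100/2 = 10050 ≈ 10050.0000.

E[X] = 10050 = 10050.0000.


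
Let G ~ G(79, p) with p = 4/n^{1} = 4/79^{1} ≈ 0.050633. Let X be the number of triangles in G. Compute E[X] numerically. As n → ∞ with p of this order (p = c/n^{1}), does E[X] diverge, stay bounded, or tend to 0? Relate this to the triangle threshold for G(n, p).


Number of potential triangles: C(79, 3) = 79079.
Each occurs with probability p³ ≈ (0.050633)³ ≈ 1.2980718e-04.
By linearity: E[X] = C(79, 3)·p³ ≈ 79079 · 1.2980718e-04 ≈ 10.26502.
Here α = 1, so p = 4/n is exactly at the triangle threshold p ~ 1/n. Asymptotically E[X] → c³/6 = 4³/6 = 32/3 ≈ 10.66667, a bounded constant. In this regime the triangle count is asymptotically Poisson(c³/6).

E[X] ≈ 10.26502; in regime p = Θ(1/n^{1}) E[X] stays bounded (at the triangle threshold p ~ 1/n).


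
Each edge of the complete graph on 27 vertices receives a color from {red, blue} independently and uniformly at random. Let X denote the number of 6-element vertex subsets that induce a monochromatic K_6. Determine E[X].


Let X = Σ_S X_S over the C(27, 6) = 296010 subsets S of size 6, where X_S = 1 if the K_6 on S is monochromatic.
For a fixed S, the K_6 on S has C(6, 2) = 15 edges. P[all 15 edges red] = (1/2)^15, and likewise for blue, so P[monochromatic] = 2·(1/2)^15 = 2^{1 − 15} = 1/16384.
By linearity: E[X] = C(27, 6) · 2^{1 − 15} = 296010 · 1/16384 = 148005/8192.
Numerically: E[X] ≈ 18.067017.

E[X] = C(27,6)·2^(1−C(6,2)) = 148005/8192 ≈ 18.067017.


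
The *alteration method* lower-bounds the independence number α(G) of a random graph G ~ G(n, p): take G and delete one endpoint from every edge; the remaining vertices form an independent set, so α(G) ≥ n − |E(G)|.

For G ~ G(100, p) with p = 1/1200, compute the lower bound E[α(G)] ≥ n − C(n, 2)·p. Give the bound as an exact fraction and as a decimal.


E[|E(G)|] = C(100, 2)·p = 4950 · (1/1200) = 33/8.
E[α(G)] ≥ n − E[|E(G)|] = 100 − 33/8 = 767/8.
Numerically: ≈ 95.875000.
(This is only a lower bound; the true E[α(G)] may be larger.)

E[α(G)] ≥ 767/8 ≈ 95.875000.


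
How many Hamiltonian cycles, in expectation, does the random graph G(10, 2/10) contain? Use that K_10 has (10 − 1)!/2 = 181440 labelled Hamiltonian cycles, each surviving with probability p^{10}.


K_10 has (10 − 1)!/2 = 181440 labelled Hamiltonian cycles.
For each such Hamiltonian cycle H, let X_H = 1 if all 10 edges of H are present in G. Then P[X_H = 1] = p^{10} = (1/5)^{10} = 1/9765625.
By linearity of expectation: E[X] = Σ_H E[X_H] = 181440 · p^{10} = 181440 · 1/9765625 = 36288/1953125.
Numerically: E[X] ≈ 0.0185795.

E[X] = 181440 · (1/5)^{10} = 36288/1953125 ≈ 0.0185795.


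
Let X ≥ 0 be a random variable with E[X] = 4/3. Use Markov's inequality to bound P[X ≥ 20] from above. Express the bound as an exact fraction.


μ = E[X] = 4/3, a = 20.
Markov: P[X ≥ 20] ≤ μ/a = (4/3)/20 = 1/15.
Numerically: ≈ 0.067.
(Since a = 20 > μ = 1.333, the bound 1/15 is < 1 and informative.)

P[X ≥ 20] ≤ 1/15 ≈ 0.067.


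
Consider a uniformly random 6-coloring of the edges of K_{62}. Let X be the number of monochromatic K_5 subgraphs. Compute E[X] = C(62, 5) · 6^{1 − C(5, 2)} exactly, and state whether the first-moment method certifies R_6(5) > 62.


E[X] = C(62, 5) · 6^{1 − 10} = 6471002 · 6^{−9} = 6471002/10077696.
As a reduced fraction: E[X] = 3235501/5038848 ≈ 0.64211.
Is E[X] < 1? YES.
Since E[X] < 1, there exists a 6-coloring of K_{62} with no monochromatic K_5; hence R_6(5) > 62.

E[X] = 3235501/5038848 ≈ 0.64211; E[X] < 1, so R_6(5) > 62.


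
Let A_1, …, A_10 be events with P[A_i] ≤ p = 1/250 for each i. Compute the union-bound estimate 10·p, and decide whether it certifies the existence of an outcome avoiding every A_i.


Union bound: P[∪_{i=1}^{10} A_i] ≤ Σ_i P[A_i] ≤ 10·p = 10·(1/250) = 1/25.
Numerically: 1/25 ≈ 0.04000.
Is 1/25 < 1? YES.
Since P[∪ A_i] ≤ 1/25 < 1, the complement has P[∩ A_i^c] ≥ 1 − 1/25 = 24/25 > 0, so some outcome avoids every A_i.

10·p = 1/25 ≈ 0.04000; existence CERTIFIED by the union bound.


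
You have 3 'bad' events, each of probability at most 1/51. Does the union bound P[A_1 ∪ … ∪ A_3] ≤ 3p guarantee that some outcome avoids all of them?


Union bound: P[∪_{i=1}^{3} A_i] ≤ Σ_i P[A_i] ≤ 3·p = 3·(1/51) = 1/17.
Numerically: 1/17 ≈ 0.05882.
Is 1/17 < 1? YES.
Since P[∪ A_i] ≤ 1/17 < 1, the complement has P[∩ A_i^c] ≥ 1 − 1/17 = 16/17 > 0, so some outcome avoids every A_i.

3·p = 1/17 ≈ 0.05882; existence CERTIFIED by the union bound.


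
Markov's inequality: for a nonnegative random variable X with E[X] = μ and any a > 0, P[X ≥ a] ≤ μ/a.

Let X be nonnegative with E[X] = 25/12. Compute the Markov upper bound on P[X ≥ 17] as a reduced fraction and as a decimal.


μ = E[X] = 25/12, a = 17.
Markov: P[X ≥ 17] ≤ μ/a = (25/12)/17 = 25/204.
Numerically: ≈ 0.123.
(Since a = 17 > μ = 2.083, the bound 25/204 is < 1 and informative.)

P[X ≥ 17] ≤ 25/204 ≈ 0.123.


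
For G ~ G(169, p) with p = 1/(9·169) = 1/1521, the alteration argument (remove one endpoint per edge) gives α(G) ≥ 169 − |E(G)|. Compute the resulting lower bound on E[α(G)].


E[|E(G)|] = C(169, 2)·p = 14196 · (1/1521) = 28/3.
E[α(G)] ≥ n − E[|E(G)|] = 169 − 28/3 = 479/3.
Numerically: ≈ 159.66667.
(This is only a lower bound; the true E[α(G)] may be larger.)

E[α(G)] ≥ 479/3 ≈ 159.66667.


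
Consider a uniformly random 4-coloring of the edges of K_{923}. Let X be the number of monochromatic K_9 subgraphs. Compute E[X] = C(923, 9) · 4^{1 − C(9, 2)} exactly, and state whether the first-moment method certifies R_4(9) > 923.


E[X] = C(923, 9) · 4^{1 − 36} = 1288430932418687114265 · 4^{−35} = 1288430932418687114265/1180591620717411303424.
As a reduced fraction: E[X] = 1288430932418687114265/1180591620717411303424 ≈ 1.091.
Is E[X] < 1? NO.
Since E[X] ≥ 1, the first-moment bound is inconclusive at n = 923; it does NOT by itself certify R_4(9) > 923.

E[X] = 1288430932418687114265/1180591620717411303424 ≈ 1.091; E[X] ≥ 1; first-moment method inconclusive here.


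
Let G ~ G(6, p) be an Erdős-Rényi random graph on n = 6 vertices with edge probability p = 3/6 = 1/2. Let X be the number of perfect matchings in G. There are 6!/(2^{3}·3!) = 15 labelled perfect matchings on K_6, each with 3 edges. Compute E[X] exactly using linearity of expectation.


K_6 has 6!/(2^{3}·3!) = 15 labelled perfect matchings.
For each such perfect matching H, let X_H = 1 if all 3 edges of H are present in G. Then P[X_H = 1] = p^{3} = (1/2)^{3} = 1/8.
Summing the indicators: E[X] = Σ_H E[X_H] = 15 · p^{3} = 15 · 1/8 = 15/8.
Numerically: E[X] ≈ 1.88.

E[X] = 15 · (1/2)^{3} = 15/8 ≈ 1.88.


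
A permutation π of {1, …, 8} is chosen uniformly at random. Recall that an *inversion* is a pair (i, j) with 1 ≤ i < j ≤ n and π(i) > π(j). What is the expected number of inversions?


Write X = Σ X_I over the C(8, 2) = 28 pairs i < j, with X_I the indicator of one inversion.
There are 28 indicators.
For each fixed pair i < j, the values π(i) and π(j) are two distinct elements of {1, …, 8} in uniformly random order; by symmetry P[π(i) > π(j)] = 1/2.
By linearity: E[X] = 28 · (1/2) = C(8, 2) · (1/2) = 28/2 = 14 ≈ 14.0000.

E[X] = 14 = 14.0000.


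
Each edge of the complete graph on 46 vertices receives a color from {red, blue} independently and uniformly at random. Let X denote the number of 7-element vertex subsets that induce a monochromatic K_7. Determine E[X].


Let X = Σ_S X_S over the C(46, 7) = 53524680 subsets S of size 7, where X_S = 1 if the K_7 on S is monochromatic.
For a fixed S, the K_7 on S has C(7, 2) = 21 edges. P[all 21 edges red] = (1/2)^21, and likewise for blue, so P[monochromatic] = 2·(1/2)^21 = 2^{1 − 21} = 1/1048576.
By linearity of expectation: E[X] = C(46, 7) · 2^{1 − 21} = 53524680 · 1/1048576 = 6690585/131072.
Numerically: E[X] ≈ 51.04511.

E[X] = C(46,7)·2^(1−C(7,2)) = 6690585/131072 ≈ 51.04511.


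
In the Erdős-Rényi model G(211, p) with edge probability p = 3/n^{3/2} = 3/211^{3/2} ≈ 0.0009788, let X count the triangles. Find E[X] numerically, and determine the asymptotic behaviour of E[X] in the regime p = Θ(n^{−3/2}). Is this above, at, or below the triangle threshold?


Number of potential triangles: C(211, 3) = 1543465.
Each occurs with probability p³ ≈ (0.0009788)³ ≈ 9.377622e-10.
By linearity: E[X] = C(211, 3)·p³ ≈ 1543465 · 9.377622e-10 ≈ 0.0014.
Since α = 3/2 > 1, p = c/n^{3/2} = o(1/n) is below the triangle threshold p ~ 1/n. Asymptotically E[X] ~ (c³/6)·n^{3(1−α)} = (3³/6)·n^{-1.5} → 0, so by Markov's inequality G has no triangles w.h.p.

E[X] ≈ 0.0014; in regime p = Θ(1/n^{3/2}) E[X] tends to 0 (below the triangle threshold p ~ 1/n).


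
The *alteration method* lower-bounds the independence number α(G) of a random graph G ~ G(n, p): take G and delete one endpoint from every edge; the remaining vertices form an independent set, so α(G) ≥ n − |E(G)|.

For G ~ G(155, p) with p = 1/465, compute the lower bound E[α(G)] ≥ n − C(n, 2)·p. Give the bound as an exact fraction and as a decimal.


E[|E(G)|] = C(155, 2)·p = 11935 · (1/465) = 77/3.
E[α(G)] ≥ n − E[|E(G)|] = 155 − 77/3 = 388/3.
Numerically: ≈ 129.33333.
(This is only a lower bound; the true E[α(G)] may be larger.)

E[α(G)] ≥ 388/3 ≈ 129.33333.


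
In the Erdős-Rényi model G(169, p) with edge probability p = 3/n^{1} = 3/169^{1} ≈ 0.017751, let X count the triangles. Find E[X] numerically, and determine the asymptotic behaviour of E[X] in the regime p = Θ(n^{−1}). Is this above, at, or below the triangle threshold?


Number of potential triangles: C(169, 3) = 790244.
Each occurs with probability p³ ≈ (0.017751)³ ≈ 5.5937577e-06.
By linearity: E[X] = C(169, 3)·p³ ≈ 790244 · 5.5937577e-06 ≈ 4.42043.
Here α = 1, so p = 3/n is exactly at the triangle threshold p ~ 1/n. Asymptotically E[X] → c³/6 = 3³/6 = 9/2 ≈ 4.50000, a bounded constant. In this regime the triangle count is asymptotically Poisson(c³/6).

E[X] ≈ 4.42043; in regime p = Θ(1/n^{1}) E[X] stays bounded (at the triangle threshold p ~ 1/n).


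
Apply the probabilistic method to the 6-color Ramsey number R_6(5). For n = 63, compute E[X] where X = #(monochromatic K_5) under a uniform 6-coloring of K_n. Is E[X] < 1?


E[X] = C(63, 5) · 6^{1 − 10} = 7028847 · 6^{−9} = 7028847/10077696.
As a reduced fraction: E[X] = 780983/1119744 ≈ 0.6975.
Is E[X] < 1? YES.
Since E[X] < 1, there exists a 6-coloring of K_{63} with no monochromatic K_5; hence R_6(5) > 63.

E[X] = 780983/1119744 ≈ 0.6975; E[X] < 1, so R_6(5) > 63.


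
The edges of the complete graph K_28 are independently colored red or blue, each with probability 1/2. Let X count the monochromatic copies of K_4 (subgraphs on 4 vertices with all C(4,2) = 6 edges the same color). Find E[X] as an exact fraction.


Let X = Σ_S X_S over the C(28, 4) = 20475 subsets S of size 4, where X_S = 1 if the K_4 on S is monochromatic.
For a fixed S, the K_4 on S has C(4, 2) = 6 edges. P[all 6 edges red] = (1/2)^6, and likewise for blue, so P[monochromatic] = 2·(1/2)^6 = 2^{1 − 6} = 1/32.
Summing: E[X] = C(28, 4) · 2^{1 − 6} = 20475 · 1/32 = 20475/32.
Numerically: E[X] ≈ 639.844.

E[X] = C(28,4)·2^(1−C(4,2)) = 20475/32 ≈ 639.844.


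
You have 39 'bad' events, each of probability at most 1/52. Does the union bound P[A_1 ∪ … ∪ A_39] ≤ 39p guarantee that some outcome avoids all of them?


Union bound: P[∪_{i=1}^{39} A_i] ≤ Σ_i P[A_i] ≤ 39·p = 39·(1/52) = 3/4.
Numerically: 3/4 ≈ 0.7500000.
Is 3/4 < 1? YES.
Since P[∪ A_i] ≤ 3/4 < 1, the complement has P[∩ A_i^c] ≥ 1 − 3/4 = 1/4 > 0, so some outcome avoids every A_i.

39·p = 3/4 ≈ 0.7500000; existence CERTIFIED by the union bound.


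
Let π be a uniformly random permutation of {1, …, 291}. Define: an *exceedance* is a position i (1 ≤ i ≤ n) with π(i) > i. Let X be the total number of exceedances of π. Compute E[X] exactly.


Write X = Σ_{i=1}^{291} X_i, where X_i = 1_{π(i) > i}.
For each fixed i, π(i) is uniform over {1, …, 291} (marginal of a uniform permutation), so P[π(i) > i] = (n − i)/n. Summing: Σ_{i=1}^{291} (n − i)/n = (0 + 1 + … + 290)/291 = 291(291 − 1)/(2·291) = (291 − 1)/2.
Hence E[X] = Σ_{i=1}^{291} (291 − i)/291 = 145 ≈ 145.0000.

E[X] = 145 = 145.0000.


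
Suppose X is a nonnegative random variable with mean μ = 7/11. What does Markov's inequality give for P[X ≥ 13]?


μ = E[X] = 7/11, a = 13.
Markov: P[X ≥ 13] ≤ μ/a = (7/11)/13 = 7/143.
Numerically: ≈ 0.0490.
(Since a = 13 > μ = 0.6364, the bound 7/143 is < 1 and informative.)

P[X ≥ 13] ≤ 7/143 ≈ 0.0490.


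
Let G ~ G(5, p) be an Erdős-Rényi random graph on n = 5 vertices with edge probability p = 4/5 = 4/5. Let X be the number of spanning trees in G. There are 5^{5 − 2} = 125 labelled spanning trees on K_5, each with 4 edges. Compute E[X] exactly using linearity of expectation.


K_5 has 5^{5 − 2} = 125 labelled spanning trees.
For each such spanning tree H, let X_H = 1 if all 4 edges of H are present in G. Then P[X_H = 1] = p^{4} = (4/5)^{4} = 256/625.
By linearity of expectation: E[X] = Σ_H E[X_H] = 125 · p^{4} = 125 · 256/625 = 256/5.
Numerically: E[X] ≈ 51.2.

E[X] = 125 · (4/5)^{4} = 256/5 ≈ 51.2.


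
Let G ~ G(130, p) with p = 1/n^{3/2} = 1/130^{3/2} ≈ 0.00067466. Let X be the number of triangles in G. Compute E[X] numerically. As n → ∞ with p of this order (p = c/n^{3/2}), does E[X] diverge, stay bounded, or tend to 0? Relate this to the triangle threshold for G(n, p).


Number of potential triangles: C(130, 3) = 357760.
Each occurs with probability p³ ≈ (0.00067466)³ ≈ 3.0708239e-10.
By linearity: E[X] = C(130, 3)·p³ ≈ 357760 · 3.0708239e-10 ≈ 0.00011.
Since α = 3/2 > 1, p = c/n^{3/2} = o(1/n) is below the triangle threshold p ~ 1/n. Asymptotically E[X] ~ (c³/6)·n^{3(1−α)} = (1³/6)·n^{-1.5} → 0, so by Markov's inequality G has no triangles w.h.p.

E[X] ≈ 0.00011; in regime p = Θ(1/n^{3/2}) E[X] tends to 0 (below the triangle threshold p ~ 1/n).


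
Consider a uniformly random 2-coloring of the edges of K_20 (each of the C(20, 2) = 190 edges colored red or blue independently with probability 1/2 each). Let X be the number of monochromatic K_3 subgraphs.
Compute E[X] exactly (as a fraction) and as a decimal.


Let X = Σ_S X_S over the C(20, 3) = 1140 subsets S of size 3, where X_S = 1 if the K_3 on S is monochromatic.
For a fixed S, the K_3 on S has C(3, 2) = 3 edges. P[all 3 edges red] = (1/2)^3, and likewise for blue, so P[monochromatic] = 2·(1/2)^3 = 2^{1 − 3} = 1/4.
By linearity: E[X] = C(20, 3) · 2^{1 − 3} = 1140 · 1/4 = 285.
Numerically: E[X] ≈ 285.00000.

E[X] = C(20,3)·2^(1−C(3,2)) = 285 ≈ 285.00000.


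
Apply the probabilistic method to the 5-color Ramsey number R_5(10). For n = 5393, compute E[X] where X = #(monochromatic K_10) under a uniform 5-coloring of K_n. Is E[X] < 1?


E[X] = C(5393, 10) · 5^{1 − 45} = 5687418968154238267170642278008 · 5^{−44} = 5687418968154238267170642278008/5684341886080801486968994140625.
As a reduced fraction: E[X] = 5687418968154238267170642278008/5684341886080801486968994140625 ≈ 1.001.
Is E[X] < 1? NO.
Since E[X] ≥ 1, the first-moment bound is inconclusive at n = 5393; it does NOT by itself certify R_5(10) > 5393.

E[X] = 5687418968154238267170642278008/5684341886080801486968994140625 ≈ 1.001; E[X] ≥ 1; first-moment method inconclusive here.


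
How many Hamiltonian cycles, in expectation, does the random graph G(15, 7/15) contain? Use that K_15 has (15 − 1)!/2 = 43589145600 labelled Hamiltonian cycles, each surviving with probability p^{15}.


K_15 has (15 − 1)!/2 = 43589145600 labelled Hamiltonian cycles.
For each such Hamiltonian cycle H, let X_H = 1 if all 15 edges of H are present in G. Then P[X_H = 1] = p^{15} = (7/15)^{15} = 4747561509943/437893890380859375.
By linearity of expectation: E[X] = Σ_H E[X_H] = 43589145600 · p^{15} = 43589145600 · 4747561509943/437893890380859375 = 34064551424174695424/72081298828125.
Numerically: E[X] ≈ 4.7259e+05.

E[X] = 43589145600 · (7/15)^{15} = 34064551424174695424/72081298828125 ≈ 4.7259e+05.


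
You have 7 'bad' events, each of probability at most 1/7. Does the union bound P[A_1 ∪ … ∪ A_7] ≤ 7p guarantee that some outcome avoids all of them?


Union bound: P[∪_{i=1}^{7} A_i] ≤ Σ_i P[A_i] ≤ 7·p = 7·(1/7) = 1.
Numerically: 1 ≈ 1.0000000.
Is 1 < 1? NO.
Since the bound 1 is ≥ 1, the union bound is uninformative here; it does NOT by itself certify existence.

7·p = 1 ≈ 1.0000000; existence NOT certified by the union bound.


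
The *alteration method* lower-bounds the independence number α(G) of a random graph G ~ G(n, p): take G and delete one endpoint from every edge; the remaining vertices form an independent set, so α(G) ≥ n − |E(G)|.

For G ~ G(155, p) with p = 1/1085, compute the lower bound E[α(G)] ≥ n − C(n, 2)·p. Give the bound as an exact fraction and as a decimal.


E[|E(G)|] = C(155, 2)·p = 11935 · (1/1085) = 11.
E[α(G)] ≥ n − E[|E(G)|] = 155 − 11 = 144.
Numerically: ≈ 144.000.
(This is only a lower bound; the true E[α(G)] may be larger.)

E[α(G)] ≥ 144 ≈ 144.000.


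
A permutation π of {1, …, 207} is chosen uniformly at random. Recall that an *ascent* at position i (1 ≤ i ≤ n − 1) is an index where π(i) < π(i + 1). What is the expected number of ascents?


Write X = Σ X_I over i = 1, …, 206, with X_I the indicator of one ascent.
There are 206 indicators.
For each fixed i, the pair (π(i), π(i+1)) is a uniformly random ordered pair of distinct values from {1, …, 207}; by symmetry P[π(i) < π(i+1)] = 1/2.
By linearity: E[X] = 206 · (1/2) = (207 − 1) · (1/2) = 103 ≈ 103.00000.

E[X] = 103 = 103.00000.


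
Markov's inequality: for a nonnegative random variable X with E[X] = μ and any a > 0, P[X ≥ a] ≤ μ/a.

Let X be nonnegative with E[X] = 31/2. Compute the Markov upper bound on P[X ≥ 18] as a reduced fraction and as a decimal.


μ = E[X] = 31/2, a = 18.
Markov: P[X ≥ 18] ≤ μ/a = (31/2)/18 = 31/36.
Numerically: ≈ 0.861111.
(Since a = 18 > μ = 15.500000, the bound 31/36 is < 1 and informative.)

P[X ≥ 18] ≤ 31/36 ≈ 0.861111.


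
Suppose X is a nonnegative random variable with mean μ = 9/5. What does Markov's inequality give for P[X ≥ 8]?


μ = E[X] = 9/5, a = 8.
Markov: P[X ≥ 8] ≤ μ/a = (9/5)/8 = 9/40.
Numerically: ≈ 0.22500.
(Since a = 8 > μ = 1.80000, the bound 9/40 is < 1 and informative.)

P[X ≥ 8] ≤ 9/40 ≈ 0.22500.


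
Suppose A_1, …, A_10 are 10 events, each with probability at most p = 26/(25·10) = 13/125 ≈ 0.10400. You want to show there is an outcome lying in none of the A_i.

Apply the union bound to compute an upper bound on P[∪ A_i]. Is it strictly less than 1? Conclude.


Union bound: P[∪_{i=1}^{10} A_i] ≤ Σ_i P[A_i] ≤ 10·p = 10·(13/125) = 26/25.
Numerically: 26/25 ≈ 1.04000.
Is 26/25 < 1? NO.
Since the bound 26/25 is ≥ 1, the union bound is uninformative here; it does NOT by itself certify existence.

10·p = 26/25 ≈ 1.04000; existence NOT certified by the union bound.


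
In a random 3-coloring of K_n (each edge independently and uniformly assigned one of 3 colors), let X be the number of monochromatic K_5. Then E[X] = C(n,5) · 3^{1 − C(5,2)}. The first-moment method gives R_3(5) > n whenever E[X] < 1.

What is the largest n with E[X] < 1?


We need C(n, 5) · 3^{1 − 10} < 1, i.e. C(n, 5) < 3^{10 − 1} = 19683.
Check values of n near the boundary:
  n = 16: C(16, 5) = 4368; 4368 < 19683? YES
  n = 17: C(17, 5) = 6188; 6188 < 19683? YES
  n = 18: C(18, 5) = 8568; 8568 < 19683? YES
  n = 19: C(19, 5) = 11628; 11628 < 19683? YES
  n = 20: C(20, 5) = 15504; 15504 < 19683? YES
  n = 21: C(21, 5) = 20349; 20349 < 19683? NO
  n = 22: C(22, 5) = 26334; 26334 < 19683? NO
The largest n with C(n, 5) < 19683 is n = 20 (where E[X] = 5168/6561 ≈ 0.787685). Hence R_3(5) > 20, i.e. R_3(5) ≥ 21.

Largest n = 20; hence R_3(5) > 20.


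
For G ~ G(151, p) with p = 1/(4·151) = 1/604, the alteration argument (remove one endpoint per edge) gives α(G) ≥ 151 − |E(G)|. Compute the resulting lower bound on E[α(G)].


E[|E(G)|] = C(151, 2)·p = 11325 · (1/604) = 75/4.
E[α(G)] ≥ n − E[|E(G)|] = 151 − 75/4 = 529/4.
Numerically: ≈ 132.250000.
(This is only a lower bound; the true E[α(G)] may be larger.)

E[α(G)] ≥ 529/4 ≈ 132.250000.


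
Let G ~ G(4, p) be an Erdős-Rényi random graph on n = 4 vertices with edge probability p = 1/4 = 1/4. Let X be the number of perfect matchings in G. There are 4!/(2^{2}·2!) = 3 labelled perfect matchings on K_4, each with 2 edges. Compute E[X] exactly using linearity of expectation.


K_4 has 4!/(2^{2}·2!) = 3 labelled perfect matchings.
For each such perfect matching H, let X_H = 1 if all 2 edges of H are present in G. Then P[X_H = 1] = p^{2} = (1/4)^{2} = 1/16.
Summing the indicators: E[X] = Σ_H E[X_H] = 3 · p^{2} = 3 · 1/16 = 3/16.
Numerically: E[X] ≈ 0.188.

E[X] = 3 · (1/4)^{2} = 3/16 ≈ 0.188.


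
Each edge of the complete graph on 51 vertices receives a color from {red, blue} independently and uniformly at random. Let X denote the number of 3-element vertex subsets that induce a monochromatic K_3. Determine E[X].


Let X = Σ_S X_S over the C(51, 3) = 20825 subsets S of size 3, where X_S = 1 if the K_3 on S is monochromatic.
For a fixed S, the K_3 on S has C(3, 2) = 3 edges. P[all 3 edges red] = (1/2)^3, and likewise for blue, so P[monochromatic] = 2·(1/2)^3 = 2^{1 − 3} = 1/4.
By linearity of expectation: E[X] = C(51, 3) · 2^{1 − 3} = 20825 · 1/4 = 20825/4.
Numerically: E[X] ≈ 5206.25000.

E[X] = C(51,3)·2^(1−C(3,2)) = 20825/4 ≈ 5206.25000.


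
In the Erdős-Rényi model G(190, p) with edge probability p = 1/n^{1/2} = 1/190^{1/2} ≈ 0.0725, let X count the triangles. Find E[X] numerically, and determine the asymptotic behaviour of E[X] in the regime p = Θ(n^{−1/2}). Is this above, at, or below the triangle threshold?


Number of potential triangles: C(190, 3) = 1125180.
Each occurs with probability p³ ≈ (0.0725)³ ≈ 3.81830e-04.
By linearity: E[X] = C(190, 3)·p³ ≈ 1125180 · 3.81830e-04 ≈ 429.627.
Since α = 1/2 < 1, p = c/n^{1/2} ≫ 1/n is above the triangle threshold p ~ 1/n. Asymptotically E[X] ~ (c³/6)·n^{3(1−α)} = (1³/6)·n^{1.5} → ∞; triangles are abundant w.h.p.

E[X] ≈ 429.627; in regime p = Θ(1/n^{1/2}) E[X] diverges (above the triangle threshold p ~ 1/n).


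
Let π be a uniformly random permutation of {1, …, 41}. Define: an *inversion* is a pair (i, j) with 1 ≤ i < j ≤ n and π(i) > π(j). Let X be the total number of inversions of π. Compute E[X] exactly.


Write X = Σ X_I over the C(41, 2) = 820 pairs i < j, with X_I the indicator of one inversion.
There are 820 indicators.
For each fixed pair i < j, the values π(i) and π(j) are two distinct elements of {1, …, 41} in uniformly random order; by symmetry P[π(i) > π(j)] = 1/2.
By linearity: E[X] = 820 · (1/2) = C(41, 2) · (1/2) = 820/2 = 410 ≈ 410.00000.

E[X] = 410 = 410.00000.
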